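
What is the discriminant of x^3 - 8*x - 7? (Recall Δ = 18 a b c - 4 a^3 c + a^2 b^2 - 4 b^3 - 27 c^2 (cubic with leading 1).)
Δ = 725

For x^3 + a x^2 + b x + c the discriminant is Δ = 18 a b c - 4 a^3 c + a^2 b^2 - 4 b^3 - 27 c^2.
Plug a = 0, b = -8, c = -7:
  18*(0)*(-8)*(-7) - 4*(0)^3*(-7) + (0)^2*(-8)^2 - 4*(-8)^3 - 27*(-7)^2
  = 0 + (0) + 0 + (2048) + (-1323)
  = 725.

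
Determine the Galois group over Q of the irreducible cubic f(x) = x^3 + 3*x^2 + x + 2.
Gal(K/Q) = S_3 (symmetric group of order 6)

Compute the discriminant of x^3 + (3)*x^2 + (1)*x + (2): Δ = -211. Since Δ is not a rational square, the Galois group is not contained in A_3; it must be the full S_3 (irreducibility of the cubic rules out anything smaller).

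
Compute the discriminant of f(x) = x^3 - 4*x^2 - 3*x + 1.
Δ = 697

For x^3 + a x^2 + b x + c the discriminant is Δ = 18 a b c - 4 a^3 c + a^2 b^2 - 4 b^3 - 27 c^2.
Plug a = -4, b = -3, c = 1:
  18*(-4)*(-3)*(1) - 4*(-4)^3*(1) + (-4)^2*(-3)^2 - 4*(-3)^3 - 27*(1)^2
  = 216 + (256) + 144 + (108) + (-27)
  = 697.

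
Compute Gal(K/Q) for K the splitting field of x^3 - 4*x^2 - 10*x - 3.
Gal(K/Q) = S_3 (symmetric group of order 6)

Compute the discriminant of x^3 + (-4)*x^2 + (-10)*x + (-3): Δ = 2429. Since Δ is not a rational square, the Galois group is not contained in A_3; it must be the full S_3 (irreducibility of the cubic rules out anything smaller).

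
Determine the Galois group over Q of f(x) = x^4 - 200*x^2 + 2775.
Gal(K/Q) = V_4 (Klein four-group, Z/2Z × Z/2Z)

f factors as (x^2 - 185)(x^2 - 15), so the splitting field is K = Q(sqrt(185), sqrt(15)). The elements 185, 15, 2775 are all non-squares in Q, so sqrt(185) and sqrt(15) generate independent quadratic extensions. Thus [K:Q] = 4 and Gal(K/Q) is generated by the two order-2 automorphisms sqrt(185) ↦ -sqrt(185) and sqrt(15) ↦ -sqrt(15), giving V_4.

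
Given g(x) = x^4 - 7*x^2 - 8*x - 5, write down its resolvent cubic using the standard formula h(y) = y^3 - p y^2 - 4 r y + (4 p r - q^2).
h(y) = y^3 + 7*y^2 + 20*y + 76

Identify coefficients: p = -7, q = -8, r = -5.
Plug into h(y) = y^3 - p y^2 - 4 r y + (4 p r - q^2):
  h(y) = y^3 - (-7) y^2 - 4*(-5) y + (4*(-7)*(-5) - (-8)^2)
       = y^3 + (7) y^2 + (20) y + (76).
Simplifying: h(y) = y^3 + 7*y^2 + 20*y + 76.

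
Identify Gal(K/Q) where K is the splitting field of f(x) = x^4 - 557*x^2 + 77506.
Gal(K/Q) = V_4 (Klein four-group, Z/2Z × Z/2Z)

f factors as (x^2 - 271)(x^2 - 286), so the splitting field is K = Q(sqrt(271), sqrt(286)). The elements 271, 286, 77506 are all non-squares in Q, so sqrt(271) and sqrt(286) generate independent quadratic extensions. Thus [K:Q] = 4 and Gal(K/Q) is generated by the two order-2 automorphisms sqrt(271) ↦ -sqrt(271) and sqrt(286) ↦ -sqrt(286), giving V_4.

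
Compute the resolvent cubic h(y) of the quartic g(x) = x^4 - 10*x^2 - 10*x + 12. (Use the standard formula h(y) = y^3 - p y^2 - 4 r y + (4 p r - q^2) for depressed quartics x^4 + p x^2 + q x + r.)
h(y) = y^3 + 10*y^2 - 48*y - 580

Identify coefficients: p = -10, q = -10, r = 12.
Plug into h(y) = y^3 - p y^2 - 4 r y + (4 p r - q^2):
  h(y) = y^3 - (-10) y^2 - 4*(12) y + (4*(-10)*(12) - (-10)^2)
       = y^3 + (10) y^2 + (-48) y + (-580).
Simplifying: h(y) = y^3 + 10*y^2 - 48*y - 580.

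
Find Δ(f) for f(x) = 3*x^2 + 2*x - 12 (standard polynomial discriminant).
Δ = 148

For a quadratic a x^2 + b x + c the discriminant is Δ = b^2 - 4ac = (2)^2 - 4*(3)*(-12) = 4 - (-144) = 148.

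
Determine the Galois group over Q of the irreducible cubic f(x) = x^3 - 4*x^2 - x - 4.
Gal(K/Q) = S_3 (symmetric group of order 6)

Compute the discriminant of x^3 + (-4)*x^2 + (-1)*x + (-4): Δ = -1724. Since Δ is not a rational square, the Galois group is not contained in A_3; it must be the full S_3 (irreducibility of the cubic rules out anything smaller).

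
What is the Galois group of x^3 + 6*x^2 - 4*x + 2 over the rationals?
Gal(K/Q) = S_3 (symmetric group of order 6)

Compute the discriminant of x^3 + (6)*x^2 + (-4)*x + (2): Δ = -1868. Since Δ is not a rational square, the Galois group is not contained in A_3; it must be the full S_3 (irreducibility of the cubic rules out anything smaller).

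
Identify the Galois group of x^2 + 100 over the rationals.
Gal(K/Q) = Z/2Z (cyclic of order 2)

x^2 + 100 is irreducible over Q since -100 is not a rational square. The splitting field Q(sqrt(-100)) has degree 2 over Q, and its unique nontrivial automorphism is sqrt(-100) ↦ -sqrt(-100). Hence Gal(Q(sqrt(-100))/Q) = Z/2Z.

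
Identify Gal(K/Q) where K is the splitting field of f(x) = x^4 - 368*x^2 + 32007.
Gal(K/Q) = V_4 (Klein four-group, Z/2Z × Z/2Z)

f factors as (x^2 - 227)(x^2 - 141), so the splitting field is K = Q(sqrt(227), sqrt(141)). The elements 227, 141, 32007 are all non-squares in Q, so sqrt(227) and sqrt(141) generate independent quadratic extensions. Thus [K:Q] = 4 and Gal(K/Q) is generated by the two order-2 automorphisms sqrt(227) ↦ -sqrt(227) and sqrt(141) ↦ -sqrt(141), giving V_4.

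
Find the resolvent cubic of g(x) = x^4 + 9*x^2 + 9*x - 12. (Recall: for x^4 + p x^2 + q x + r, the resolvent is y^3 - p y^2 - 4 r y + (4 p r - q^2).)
h(y) = y^3 - 9*y^2 + 48*y - 513

Identify coefficients: p = 9, q = 9, r = -12.
Plug into h(y) = y^3 - p y^2 - 4 r y + (4 p r - q^2):
  h(y) = y^3 - (9) y^2 - 4*(-12) y + (4*(9)*(-12) - (9)^2)
       = y^3 + (-9) y^2 + (48) y + (-513).
Simplifying: h(y) = y^3 - 9*y^2 + 48*y - 513.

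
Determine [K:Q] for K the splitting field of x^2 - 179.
[K:Q] = 2

The polynomial x^2 - 179 is irreducible over Q since 179 is not a perfect square. Its splitting field is Q(sqrt(179)), which has degree 2 over Q.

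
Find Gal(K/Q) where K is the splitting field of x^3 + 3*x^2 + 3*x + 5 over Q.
Gal(K/Q) = S_3 (symmetric group of order 6)

Compute the discriminant of x^3 + (3)*x^2 + (3)*x + (5): Δ = -432. Since Δ is not a rational square, the Galois group is not contained in A_3; it must be the full S_3 (irreducibility of the cubic rules out anything smaller).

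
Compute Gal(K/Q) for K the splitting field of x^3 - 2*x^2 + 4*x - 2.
Gal(K/Q) = S_3 (symmetric group of order 6)

Compute the discriminant of x^3 + (-2)*x^2 + (4)*x + (-2): Δ = -76. Since Δ is not a rational square, the Galois group is not contained in A_3; it must be the full S_3 (irreducibility of the cubic rules out anything smaller).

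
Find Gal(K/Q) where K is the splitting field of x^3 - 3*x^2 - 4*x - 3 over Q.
Gal(K/Q) = S_3 (symmetric group of order 6)

Compute the discriminant of x^3 + (-3)*x^2 + (-4)*x + (-3): Δ = -815. Since Δ is not a rational square, the Galois group is not contained in A_3; it must be the full S_3 (irreducibility of the cubic rules out anything smaller).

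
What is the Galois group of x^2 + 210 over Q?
Gal(K/Q) = Z/2Z (cyclic of order 2)

x^2 + 210 is irreducible over Q since -210 is not a rational square. The splitting field Q(sqrt(-210)) has degree 2 over Q, and its unique nontrivial automorphism is sqrt(-210) ↦ -sqrt(-210). Hence Gal(Q(sqrt(-210))/Q) = Z/2Z.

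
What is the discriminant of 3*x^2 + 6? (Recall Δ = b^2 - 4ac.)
Δ = -72

For a quadratic a x^2 + b x + c the discriminant is Δ = b^2 - 4ac = (0)^2 - 4*(3)*(6) = 0 - (72) = -72.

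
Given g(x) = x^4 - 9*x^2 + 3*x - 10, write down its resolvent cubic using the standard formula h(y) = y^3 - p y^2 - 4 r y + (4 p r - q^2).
h(y) = y^3 + 9*y^2 + 40*y + 351

Identify coefficients: p = -9, q = 3, r = -10.
Plug into h(y) = y^3 - p y^2 - 4 r y + (4 p r - q^2):
  h(y) = y^3 - (-9) y^2 - 4*(-10) y + (4*(-9)*(-10) - (3)^2)
       = y^3 + (9) y^2 + (40) y + (351).
Simplifying: h(y) = y^3 + 9*y^2 + 40*y + 351.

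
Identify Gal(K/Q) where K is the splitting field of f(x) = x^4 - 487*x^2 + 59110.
Gal(K/Q) = V_4 (Klein four-group, Z/2Z × Z/2Z)

f factors as (x^2 - 230)(x^2 - 257), so the splitting field is K = Q(sqrt(230), sqrt(257)). The elements 230, 257, 59110 are all non-squares in Q, so sqrt(230) and sqrt(257) generate independent quadratic extensions. Thus [K:Q] = 4 and Gal(K/Q) is generated by the two order-2 automorphisms sqrt(230) ↦ -sqrt(230) and sqrt(257) ↦ -sqrt(257), giving V_4.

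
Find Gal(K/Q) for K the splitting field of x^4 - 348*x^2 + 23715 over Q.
Gal(K/Q) = V_4 (Klein four-group, Z/2Z × Z/2Z)

f factors as (x^2 - 93)(x^2 - 255), so the splitting field is K = Q(sqrt(93), sqrt(255)). The elements 93, 255, 23715 are all non-squares in Q, so sqrt(93) and sqrt(255) generate independent quadratic extensions. Thus [K:Q] = 4 and Gal(K/Q) is generated by the two order-2 automorphisms sqrt(93) ↦ -sqrt(93) and sqrt(255) ↦ -sqrt(255), giving V_4.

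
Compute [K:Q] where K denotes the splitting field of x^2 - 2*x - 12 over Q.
[K:Q] = 2

The discriminant of x^2 + (-2)*x + (-12) is b^2 - 4c = 4 - (-48) = 52. Since 52 is not a perfect square in Q, the polynomial is irreducible over Q. Its two roots generate a degree-2 extension, so [K:Q] = 2.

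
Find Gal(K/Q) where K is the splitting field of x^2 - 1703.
Gal(K/Q) = Z/2Z (cyclic of order 2)

x^2 - 1703 is irreducible over Q since 1703 is not a rational square. The splitting field Q(sqrt(1703)) has degree 2 over Q, and its unique nontrivial automorphism is sqrt(1703) ↦ -sqrt(1703). Hence Gal(Q(sqrt(1703))/Q) = Z/2Z.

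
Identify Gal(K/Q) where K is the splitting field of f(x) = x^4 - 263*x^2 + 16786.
Gal(K/Q) = V_4 (Klein four-group, Z/2Z × Z/2Z)

f factors as (x^2 - 154)(x^2 - 109), so the splitting field is K = Q(sqrt(154), sqrt(109)). The elements 154, 109, 16786 are all non-squares in Q, so sqrt(154) and sqrt(109) generate independent quadratic extensions. Thus [K:Q] = 4 and Gal(K/Q) is generated by the two order-2 automorphisms sqrt(154) ↦ -sqrt(154) and sqrt(109) ↦ -sqrt(109), giving V_4.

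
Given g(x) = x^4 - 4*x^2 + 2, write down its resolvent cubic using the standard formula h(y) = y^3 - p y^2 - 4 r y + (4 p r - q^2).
h(y) = y^3 + 4*y^2 - 8*y - 32

Identify coefficients: p = -4, q = 0, r = 2.
Plug into h(y) = y^3 - p y^2 - 4 r y + (4 p r - q^2):
  h(y) = y^3 - (-4) y^2 - 4*(2) y + (4*(-4)*(2) - (0)^2)
       = y^3 + (4) y^2 + (-8) y + (-32).
Simplifying: h(y) = y^3 + 4*y^2 - 8*y - 32.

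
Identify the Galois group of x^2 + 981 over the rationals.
Gal(K/Q) = Z/2Z (cyclic of order 2)

x^2 + 981 is irreducible over Q since -981 is not a rational square. The splitting field Q(sqrt(-981)) has degree 2 over Q, and its unique nontrivial automorphism is sqrt(-981) ↦ -sqrt(-981). Hence Gal(Q(sqrt(-981))/Q) = Z/2Z.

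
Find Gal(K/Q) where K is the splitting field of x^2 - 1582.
Gal(K/Q) = Z/2Z (cyclic of order 2)

x^2 - 1582 is irreducible over Q since 1582 is not a rational square. The splitting field Q(sqrt(1582)) has degree 2 over Q, and its unique nontrivial automorphism is sqrt(1582) ↦ -sqrt(1582). Hence Gal(Q(sqrt(1582))/Q) = Z/2Z.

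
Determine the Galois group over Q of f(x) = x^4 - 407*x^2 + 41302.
Gal(K/Q) = V_4 (Klein four-group, Z/2Z × Z/2Z)

f factors as (x^2 - 214)(x^2 - 193), so the splitting field is K = Q(sqrt(214), sqrt(193)). The elements 214, 193, 41302 are all non-squares in Q, so sqrt(214) and sqrt(193) generate independent quadratic extensions. Thus [K:Q] = 4 and Gal(K/Q) is generated by the two order-2 automorphisms sqrt(214) ↦ -sqrt(214) and sqrt(193) ↦ -sqrt(193), giving V_4.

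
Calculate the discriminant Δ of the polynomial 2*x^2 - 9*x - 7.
Δ = 137

For a quadratic a x^2 + b x + c the discriminant is Δ = b^2 - 4ac = (-9)^2 - 4*(2)*(-7) = 81 - (-56) = 137.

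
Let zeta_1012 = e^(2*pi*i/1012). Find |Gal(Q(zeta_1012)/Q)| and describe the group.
|Gal(Q(zeta_1012)/Q)| = phi(1012) = 440; group ≅ (Z/1012Z)^* ≅ Z/2Z × Z/10Z × Z/22Z

The n-th cyclotomic polynomial Φ_1012(x) is the minimal polynomial of zeta_1012 over Q and has degree phi(1012) = 440. So Q(zeta_1012) is a degree-440 Galois extension with Galois group (Z/1012Z)^*. By CRT, (Z/1012Z)^* ≅ (Z/4Z)^* × (Z/11Z)^* × (Z/23Z)^*. Each prime-power unit group is (Z/4Z)^* ≅ Z/2Z; (Z/11Z)^* ≅ Z/10Z; (Z/23Z)^* ≅ Z/22Z. Hence Gal(Q(zeta_1012)/Q) ≅ Z/2Z × Z/10Z × Z/22Z.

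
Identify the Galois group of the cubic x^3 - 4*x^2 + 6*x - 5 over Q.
Gal(K/Q) = S_3 (symmetric group of order 6)

Compute the discriminant of x^3 + (-4)*x^2 + (6)*x + (-5): Δ = -83. Since Δ is not a rational square, the Galois group is not contained in A_3; it must be the full S_3 (irreducibility of the cubic rules out anything smaller).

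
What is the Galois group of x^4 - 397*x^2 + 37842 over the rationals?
Gal(K/Q) = V_4 (Klein four-group, Z/2Z × Z/2Z)

f factors as (x^2 - 159)(x^2 - 238), so the splitting field is K = Q(sqrt(159), sqrt(238)). The elements 159, 238, 37842 are all non-squares in Q, so sqrt(159) and sqrt(238) generate independent quadratic extensions. Thus [K:Q] = 4 and Gal(K/Q) is generated by the two order-2 automorphisms sqrt(159) ↦ -sqrt(159) and sqrt(238) ↦ -sqrt(238), giving V_4.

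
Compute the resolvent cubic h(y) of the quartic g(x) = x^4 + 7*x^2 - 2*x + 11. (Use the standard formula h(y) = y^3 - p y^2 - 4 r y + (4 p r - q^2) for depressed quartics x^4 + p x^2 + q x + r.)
h(y) = y^3 - 7*y^2 - 44*y + 304

Identify coefficients: p = 7, q = -2, r = 11.
Plug into h(y) = y^3 - p y^2 - 4 r y + (4 p r - q^2):
  h(y) = y^3 - (7) y^2 - 4*(11) y + (4*(7)*(11) - (-2)^2)
       = y^3 + (-7) y^2 + (-44) y + (304).
Simplifying: h(y) = y^3 - 7*y^2 - 44*y + 304.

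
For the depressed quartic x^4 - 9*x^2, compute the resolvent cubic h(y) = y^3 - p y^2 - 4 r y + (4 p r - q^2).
h(y) = y^3 + 9*y^2

Identify coefficients: p = -9, q = 0, r = 0.
Plug into h(y) = y^3 - p y^2 - 4 r y + (4 p r - q^2):
  h(y) = y^3 - (-9) y^2 - 4*(0) y + (4*(-9)*(0) - (0)^2)
       = y^3 + (9) y^2 + (0) y + (0).
Simplifying: h(y) = y^3 + 9*y^2.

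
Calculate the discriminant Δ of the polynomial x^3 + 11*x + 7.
Δ = -6647

For a depressed cubic x^3 + p x + q the discriminant is Δ = -4 p^3 - 27 q^2 = -4*(11)^3 - 27*(7)^2 = -5324 - 1323 = -6647.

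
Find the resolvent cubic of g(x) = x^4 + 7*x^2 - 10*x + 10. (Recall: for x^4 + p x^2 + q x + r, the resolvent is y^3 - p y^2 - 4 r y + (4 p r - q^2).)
h(y) = y^3 - 7*y^2 - 40*y + 180

Identify coefficients: p = 7, q = -10, r = 10.
Plug into h(y) = y^3 - p y^2 - 4 r y + (4 p r - q^2):
  h(y) = y^3 - (7) y^2 - 4*(10) y + (4*(7)*(10) - (-10)^2)
       = y^3 + (-7) y^2 + (-40) y + (180).
Simplifying: h(y) = y^3 - 7*y^2 - 40*y + 180.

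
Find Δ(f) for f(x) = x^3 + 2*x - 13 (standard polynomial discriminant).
Δ = -4595

For a depressed cubic x^3 + p x + q the discriminant is Δ = -4 p^3 - 27 q^2 = -4*(2)^3 - 27*(-13)^2 = -32 - 4563 = -4595.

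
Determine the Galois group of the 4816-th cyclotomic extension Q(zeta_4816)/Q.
|Gal(Q(zeta_4816)/Q)| = phi(4816) = 2016; group ≅ (Z/4816Z)^* ≅ Z/2Z × Z/4Z × Z/6Z × Z/42Z

The n-th cyclotomic polynomial Φ_4816(x) is the minimal polynomial of zeta_4816 over Q and has degree phi(4816) = 2016. So Q(zeta_4816) is a degree-2016 Galois extension with Galois group (Z/4816Z)^*. By CRT, (Z/4816Z)^* ≅ (Z/16Z)^* × (Z/7Z)^* × (Z/43Z)^*. Each prime-power unit group is (Z/16Z)^* ≅ Z/2Z × Z/4Z; (Z/7Z)^* ≅ Z/6Z; (Z/43Z)^* ≅ Z/42Z. Hence Gal(Q(zeta_4816)/Q) ≅ Z/2Z × Z/4Z × Z/6Z × Z/42Z.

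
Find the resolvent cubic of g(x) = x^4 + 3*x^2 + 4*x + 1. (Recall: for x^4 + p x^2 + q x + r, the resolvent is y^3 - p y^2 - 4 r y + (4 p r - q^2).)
h(y) = y^3 - 3*y^2 - 4*y - 4

Identify coefficients: p = 3, q = 4, r = 1.
Plug into h(y) = y^3 - p y^2 - 4 r y + (4 p r - q^2):
  h(y) = y^3 - (3) y^2 - 4*(1) y + (4*(3)*(1) - (4)^2)
       = y^3 + (-3) y^2 + (-4) y + (-4).
Simplifying: h(y) = y^3 - 3*y^2 - 4*y - 4.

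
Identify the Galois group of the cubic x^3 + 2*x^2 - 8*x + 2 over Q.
Gal(K/Q) = S_3 (symmetric group of order 6)

Compute the discriminant of x^3 + (2)*x^2 + (-8)*x + (2): Δ = 1556. Since Δ is not a rational square, the Galois group is not contained in A_3; it must be the full S_3 (irreducibility of the cubic rules out anything smaller).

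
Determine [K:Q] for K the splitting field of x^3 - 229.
[K:Q] = 6

x^3 - 229 has one real root r = 229^(1/3) and two complex roots r*zeta_3, r*zeta_3^2 where zeta_3 = e^(2*pi*i/3). The splitting field is Q(r, zeta_3). [Q(r):Q] = 3 and [Q(zeta_3):Q] = 2 with gcd = 1, so [Q(r, zeta_3):Q] = 3 * 2 = 6.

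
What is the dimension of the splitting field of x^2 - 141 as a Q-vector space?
[K:Q] = 2

The polynomial x^2 - 141 is irreducible over Q since 141 is not a perfect square. Its splitting field is Q(sqrt(141)), which has degree 2 over Q.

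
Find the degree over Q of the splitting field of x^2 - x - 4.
[K:Q] = 2

The discriminant of x^2 + (-1)*x + (-4) is b^2 - 4c = 1 - (-16) = 17. Since 17 is not a perfect square in Q, the polynomial is irreducible over Q. Its two roots generate a degree-2 extension, so [K:Q] = 2.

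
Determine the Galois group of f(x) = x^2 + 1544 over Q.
Gal(K/Q) = Z/2Z (cyclic of order 2)

x^2 + 1544 is irreducible over Q since -1544 is not a rational square. The splitting field Q(sqrt(-1544)) has degree 2 over Q, and its unique nontrivial automorphism is sqrt(-1544) ↦ -sqrt(-1544). Hence Gal(Q(sqrt(-1544))/Q) = Z/2Z.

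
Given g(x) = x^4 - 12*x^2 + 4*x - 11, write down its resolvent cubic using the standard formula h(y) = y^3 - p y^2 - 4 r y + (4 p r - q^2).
h(y) = y^3 + 12*y^2 + 44*y + 512

Identify coefficients: p = -12, q = 4, r = -11.
Plug into h(y) = y^3 - p y^2 - 4 r y + (4 p r - q^2):
  h(y) = y^3 - (-12) y^2 - 4*(-11) y + (4*(-12)*(-11) - (4)^2)
       = y^3 + (12) y^2 + (44) y + (512).
Simplifying: h(y) = y^3 + 12*y^2 + 44*y + 512.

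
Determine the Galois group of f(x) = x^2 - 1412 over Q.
Gal(K/Q) = Z/2Z (cyclic of order 2)

x^2 - 1412 is irreducible over Q since 1412 is not a rational square. The splitting field Q(sqrt(1412)) has degree 2 over Q, and its unique nontrivial automorphism is sqrt(1412) ↦ -sqrt(1412). Hence Gal(Q(sqrt(1412))/Q) = Z/2Z.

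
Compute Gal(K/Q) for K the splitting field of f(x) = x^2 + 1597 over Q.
Gal(K/Q) = Z/2Z (cyclic of order 2)

x^2 + 1597 is irreducible over Q since -1597 is not a rational square. The splitting field Q(sqrt(-1597)) has degree 2 over Q, and its unique nontrivial automorphism is sqrt(-1597) ↦ -sqrt(-1597). Hence Gal(Q(sqrt(-1597))/Q) = Z/2Z.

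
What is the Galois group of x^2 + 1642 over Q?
Gal(K/Q) = Z/2Z (cyclic of order 2)

x^2 + 1642 is irreducible over Q since -1642 is not a rational square. The splitting field Q(sqrt(-1642)) has degree 2 over Q, and its unique nontrivial automorphism is sqrt(-1642) ↦ -sqrt(-1642). Hence Gal(Q(sqrt(-1642))/Q) = Z/2Z.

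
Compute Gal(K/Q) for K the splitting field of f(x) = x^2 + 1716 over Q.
Gal(K/Q) = Z/2Z (cyclic of order 2)

x^2 + 1716 is irreducible over Q since -1716 is not a rational square. The splitting field Q(sqrt(-1716)) has degree 2 over Q, and its unique nontrivial automorphism is sqrt(-1716) ↦ -sqrt(-1716). Hence Gal(Q(sqrt(-1716))/Q) = Z/2Z.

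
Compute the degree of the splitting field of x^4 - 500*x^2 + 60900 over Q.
[K:Q] = 4

f factors as (x^2 - 290)(x^2 - 210); the splitting field is K = Q(sqrt(290), sqrt(210)). Since 290, 210, and 60900 are all non-squares in Q, the three subfields Q(sqrt(290)), Q(sqrt(210)), Q(sqrt(60900)) are distinct degree-2 extensions, so [K:Q] = 4 (Klein four Galois group).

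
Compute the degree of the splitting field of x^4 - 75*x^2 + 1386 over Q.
[K:Q] = 4

f factors as (x^2 - 33)(x^2 - 42); the splitting field is K = Q(sqrt(33), sqrt(42)). Since 33, 42, and 1386 are all non-squares in Q, the three subfields Q(sqrt(33)), Q(sqrt(42)), Q(sqrt(1386)) are distinct degree-2 extensions, so [K:Q] = 4 (Klein four Galois group).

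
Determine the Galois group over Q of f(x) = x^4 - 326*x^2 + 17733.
Gal(K/Q) = V_4 (Klein four-group, Z/2Z × Z/2Z)

f factors as (x^2 - 257)(x^2 - 69), so the splitting field is K = Q(sqrt(257), sqrt(69)). The elements 257, 69, 17733 are all non-squares in Q, so sqrt(257) and sqrt(69) generate independent quadratic extensions. Thus [K:Q] = 4 and Gal(K/Q) is generated by the two order-2 automorphisms sqrt(257) ↦ -sqrt(257) and sqrt(69) ↦ -sqrt(69), giving V_4.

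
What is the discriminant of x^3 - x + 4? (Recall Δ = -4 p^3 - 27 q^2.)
Δ = -428

For a depressed cubic x^3 + p x + q the discriminant is Δ = -4 p^3 - 27 q^2 = -4*(-1)^3 - 27*(4)^2 = 4 - 432 = -428.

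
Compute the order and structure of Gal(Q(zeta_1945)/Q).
|Gal(Q(zeta_1945)/Q)| = phi(1945) = 1552; group ≅ (Z/1945Z)^* ≅ Z/4Z × Z/388Z

The n-th cyclotomic polynomial Φ_1945(x) is the minimal polynomial of zeta_1945 over Q and has degree phi(1945) = 1552. So Q(zeta_1945) is a degree-1552 Galois extension with Galois group (Z/1945Z)^*. By CRT, (Z/1945Z)^* ≅ (Z/5Z)^* × (Z/389Z)^*. Each prime-power unit group is (Z/5Z)^* ≅ Z/4Z; (Z/389Z)^* ≅ Z/388Z. Hence Gal(Q(zeta_1945)/Q) ≅ Z/4Z × Z/388Z.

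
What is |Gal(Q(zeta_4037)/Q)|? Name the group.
|Gal(Q(zeta_4037)/Q)| = phi(4037) = 3660; group ≅ (Z/4037Z)^* ≅ Z/10Z × Z/366Z

The n-th cyclotomic polynomial Φ_4037(x) is the minimal polynomial of zeta_4037 over Q and has degree phi(4037) = 3660. So Q(zeta_4037) is a degree-3660 Galois extension with Galois group (Z/4037Z)^*. By CRT, (Z/4037Z)^* ≅ (Z/11Z)^* × (Z/367Z)^*. Each prime-power unit group is (Z/11Z)^* ≅ Z/10Z; (Z/367Z)^* ≅ Z/366Z. Hence Gal(Q(zeta_4037)/Q) ≅ Z/10Z × Z/366Z.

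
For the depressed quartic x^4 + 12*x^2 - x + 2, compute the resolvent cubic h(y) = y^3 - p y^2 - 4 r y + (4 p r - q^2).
h(y) = y^3 - 12*y^2 - 8*y + 95

Identify coefficients: p = 12, q = -1, r = 2.
Plug into h(y) = y^3 - p y^2 - 4 r y + (4 p r - q^2):
  h(y) = y^3 - (12) y^2 - 4*(2) y + (4*(12)*(2) - (-1)^2)
       = y^3 + (-12) y^2 + (-8) y + (95).
Simplifying: h(y) = y^3 - 12*y^2 - 8*y + 95.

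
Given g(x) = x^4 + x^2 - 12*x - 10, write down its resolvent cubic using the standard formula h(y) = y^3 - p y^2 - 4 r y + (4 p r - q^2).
h(y) = y^3 - y^2 + 40*y - 184

Identify coefficients: p = 1, q = -12, r = -10.
Plug into h(y) = y^3 - p y^2 - 4 r y + (4 p r - q^2):
  h(y) = y^3 - (1) y^2 - 4*(-10) y + (4*(1)*(-10) - (-12)^2)
       = y^3 + (-1) y^2 + (40) y + (-184).
Simplifying: h(y) = y^3 - y^2 + 40*y - 184.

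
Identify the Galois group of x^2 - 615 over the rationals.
Gal(K/Q) = Z/2Z (cyclic of order 2)

x^2 - 615 is irreducible over Q since 615 is not a rational square. The splitting field Q(sqrt(615)) has degree 2 over Q, and its unique nontrivial automorphism is sqrt(615) ↦ -sqrt(615). Hence Gal(Q(sqrt(615))/Q) = Z/2Z.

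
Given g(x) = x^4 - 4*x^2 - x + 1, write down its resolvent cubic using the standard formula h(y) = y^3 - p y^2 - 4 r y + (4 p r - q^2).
h(y) = y^3 + 4*y^2 - 4*y - 17

Identify coefficients: p = -4, q = -1, r = 1.
Plug into h(y) = y^3 - p y^2 - 4 r y + (4 p r - q^2):
  h(y) = y^3 - (-4) y^2 - 4*(1) y + (4*(-4)*(1) - (-1)^2)
       = y^3 + (4) y^2 + (-4) y + (-17).
Simplifying: h(y) = y^3 + 4*y^2 - 4*y - 17.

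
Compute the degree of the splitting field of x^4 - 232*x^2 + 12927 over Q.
[K:Q] = 4

f factors as (x^2 - 139)(x^2 - 93); the splitting field is K = Q(sqrt(139), sqrt(93)). Since 139, 93, and 12927 are all non-squares in Q, the three subfields Q(sqrt(139)), Q(sqrt(93)), Q(sqrt(12927)) are distinct degree-2 extensions, so [K:Q] = 4 (Klein four Galois group).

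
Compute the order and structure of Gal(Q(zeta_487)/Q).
|Gal(Q(zeta_487)/Q)| = phi(487) = 486; group ≅ (Z/487Z)^* ≅ Z/486Z

The n-th cyclotomic polynomial Φ_487(x) is the minimal polynomial of zeta_487 over Q and has degree phi(487) = 486. So Q(zeta_487) is a degree-486 Galois extension with Galois group (Z/487Z)^*. (Z/487Z)^* is cyclic since 487 is an odd prime power (or 4). Hence Gal(Q(zeta_487)/Q) ≅ Z/486Z.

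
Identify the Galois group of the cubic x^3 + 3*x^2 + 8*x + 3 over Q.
Gal(K/Q) = S_3 (symmetric group of order 6)

Compute the discriminant of x^3 + (3)*x^2 + (8)*x + (3): Δ = -743. Since Δ is not a rational square, the Galois group is not contained in A_3; it must be the full S_3 (irreducibility of the cubic rules out anything smaller).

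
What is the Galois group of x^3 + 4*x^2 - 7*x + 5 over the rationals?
Gal(K/Q) = S_3 (symmetric group of order 6)

Compute the discriminant of x^3 + (4)*x^2 + (-7)*x + (5): Δ = -2319. Since Δ is not a rational square, the Galois group is not contained in A_3; it must be the full S_3 (irreducibility of the cubic rules out anything smaller).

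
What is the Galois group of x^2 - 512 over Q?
Gal(K/Q) = Z/2Z (cyclic of order 2)

x^2 - 512 is irreducible over Q since 512 is not a rational square. The splitting field Q(sqrt(512)) has degree 2 over Q, and its unique nontrivial automorphism is sqrt(512) ↦ -sqrt(512). Hence Gal(Q(sqrt(512))/Q) = Z/2Z.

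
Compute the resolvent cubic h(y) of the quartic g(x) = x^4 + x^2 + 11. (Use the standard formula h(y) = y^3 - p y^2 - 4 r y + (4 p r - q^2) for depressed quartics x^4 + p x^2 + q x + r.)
h(y) = y^3 - y^2 - 44*y + 44

Identify coefficients: p = 1, q = 0, r = 11.
Plug into h(y) = y^3 - p y^2 - 4 r y + (4 p r - q^2):
  h(y) = y^3 - (1) y^2 - 4*(11) y + (4*(1)*(11) - (0)^2)
       = y^3 + (-1) y^2 + (-44) y + (44).
Simplifying: h(y) = y^3 - y^2 - 44*y + 44.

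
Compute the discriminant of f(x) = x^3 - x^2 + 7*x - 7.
Δ = -1792

For x^3 + a x^2 + b x + c the discriminant is Δ = 18 a b c - 4 a^3 c + a^2 b^2 - 4 b^3 - 27 c^2.
Plug a = -1, b = 7, c = -7:
  18*(-1)*(7)*(-7) - 4*(-1)^3*(-7) + (-1)^2*(7)^2 - 4*(7)^3 - 27*(-7)^2
  = 882 + (-28) + 49 + (-1372) + (-1323)
  = -1792.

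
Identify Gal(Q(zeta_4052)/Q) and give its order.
|Gal(Q(zeta_4052)/Q)| = phi(4052) = 2024; group ≅ (Z/4052Z)^* ≅ Z/2Z × Z/1012Z

The n-th cyclotomic polynomial Φ_4052(x) is the minimal polynomial of zeta_4052 over Q and has degree phi(4052) = 2024. So Q(zeta_4052) is a degree-2024 Galois extension with Galois group (Z/4052Z)^*. By CRT, (Z/4052Z)^* ≅ (Z/4Z)^* × (Z/1013Z)^*. Each prime-power unit group is (Z/4Z)^* ≅ Z/2Z; (Z/1013Z)^* ≅ Z/1012Z. Hence Gal(Q(zeta_4052)/Q) ≅ Z/2Z × Z/1012Z.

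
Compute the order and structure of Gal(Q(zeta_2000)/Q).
|Gal(Q(zeta_2000)/Q)| = phi(2000) = 800; group ≅ (Z/2000Z)^* ≅ Z/2Z × Z/4Z × Z/100Z

The n-th cyclotomic polynomial Φ_2000(x) is the minimal polynomial of zeta_2000 over Q and has degree phi(2000) = 800. So Q(zeta_2000) is a degree-800 Galois extension with Galois group (Z/2000Z)^*. By CRT, (Z/2000Z)^* ≅ (Z/16Z)^* × (Z/125Z)^*. Each prime-power unit group is (Z/16Z)^* ≅ Z/2Z × Z/4Z; (Z/125Z)^* ≅ Z/100Z. Hence Gal(Q(zeta_2000)/Q) ≅ Z/2Z × Z/4Z × Z/100Z.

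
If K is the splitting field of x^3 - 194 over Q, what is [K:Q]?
[K:Q] = 6

x^3 - 194 has one real root r = 194^(1/3) and two complex roots r*zeta_3, r*zeta_3^2 where zeta_3 = e^(2*pi*i/3). The splitting field is Q(r, zeta_3). [Q(r):Q] = 3 and [Q(zeta_3):Q] = 2 with gcd = 1, so [Q(r, zeta_3):Q] = 3 * 2 = 6.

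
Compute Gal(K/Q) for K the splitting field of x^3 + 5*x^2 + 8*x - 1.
Gal(K/Q) = S_3 (symmetric group of order 6)

Compute the discriminant of x^3 + (5)*x^2 + (8)*x + (-1): Δ = -695. Since Δ is not a rational square, the Galois group is not contained in A_3; it must be the full S_3 (irreducibility of the cubic rules out anything smaller).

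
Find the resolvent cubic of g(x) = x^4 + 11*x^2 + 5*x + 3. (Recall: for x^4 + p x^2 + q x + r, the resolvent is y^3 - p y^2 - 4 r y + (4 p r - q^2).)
h(y) = y^3 - 11*y^2 - 12*y + 107

Identify coefficients: p = 11, q = 5, r = 3.
Plug into h(y) = y^3 - p y^2 - 4 r y + (4 p r - q^2):
  h(y) = y^3 - (11) y^2 - 4*(3) y + (4*(11)*(3) - (5)^2)
       = y^3 + (-11) y^2 + (-12) y + (107).
Simplifying: h(y) = y^3 - 11*y^2 - 12*y + 107.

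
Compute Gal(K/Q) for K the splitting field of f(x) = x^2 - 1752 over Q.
Gal(K/Q) = Z/2Z (cyclic of order 2)

x^2 - 1752 is irreducible over Q since 1752 is not a rational square. The splitting field Q(sqrt(1752)) has degree 2 over Q, and its unique nontrivial automorphism is sqrt(1752) ↦ -sqrt(1752). Hence Gal(Q(sqrt(1752))/Q) = Z/2Z.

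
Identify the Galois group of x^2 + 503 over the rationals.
Gal(K/Q) = Z/2Z (cyclic of order 2)

x^2 + 503 is irreducible over Q since -503 is not a rational square. The splitting field Q(sqrt(-503)) has degree 2 over Q, and its unique nontrivial automorphism is sqrt(-503) ↦ -sqrt(-503). Hence Gal(Q(sqrt(-503))/Q) = Z/2Z.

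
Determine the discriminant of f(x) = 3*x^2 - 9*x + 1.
Δ = 69

For a quadratic a x^2 + b x + c the discriminant is Δ = b^2 - 4ac = (-9)^2 - 4*(3)*(1) = 81 - (12) = 69.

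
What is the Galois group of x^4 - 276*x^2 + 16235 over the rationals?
Gal(K/Q) = V_4 (Klein four-group, Z/2Z × Z/2Z)

f factors as (x^2 - 191)(x^2 - 85), so the splitting field is K = Q(sqrt(191), sqrt(85)). The elements 191, 85, 16235 are all non-squares in Q, so sqrt(191) and sqrt(85) generate independent quadratic extensions. Thus [K:Q] = 4 and Gal(K/Q) is generated by the two order-2 automorphisms sqrt(191) ↦ -sqrt(191) and sqrt(85) ↦ -sqrt(85), giving V_4.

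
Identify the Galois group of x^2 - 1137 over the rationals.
Gal(K/Q) = Z/2Z (cyclic of order 2)

x^2 - 1137 is irreducible over Q since 1137 is not a rational square. The splitting field Q(sqrt(1137)) has degree 2 over Q, and its unique nontrivial automorphism is sqrt(1137) ↦ -sqrt(1137). Hence Gal(Q(sqrt(1137))/Q) = Z/2Z.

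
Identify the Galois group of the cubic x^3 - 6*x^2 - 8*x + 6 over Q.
Gal(K/Q) = S_3 (symmetric group of order 6)

Compute the discriminant of x^3 + (-6)*x^2 + (-8)*x + (6): Δ = 13748. Since Δ is not a rational square, the Galois group is not contained in A_3; it must be the full S_3 (irreducibility of the cubic rules out anything smaller).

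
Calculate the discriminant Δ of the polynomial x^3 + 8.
Δ = -1728

For a depressed cubic x^3 + p x + q the discriminant is Δ = -4 p^3 - 27 q^2 = -4*(0)^3 - 27*(8)^2 = 0 - 1728 = -1728.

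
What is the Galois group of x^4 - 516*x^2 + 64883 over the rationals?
Gal(K/Q) = V_4 (Klein four-group, Z/2Z × Z/2Z)

f factors as (x^2 - 299)(x^2 - 217), so the splitting field is K = Q(sqrt(299), sqrt(217)). The elements 299, 217, 64883 are all non-squares in Q, so sqrt(299) and sqrt(217) generate independent quadratic extensions. Thus [K:Q] = 4 and Gal(K/Q) is generated by the two order-2 automorphisms sqrt(299) ↦ -sqrt(299) and sqrt(217) ↦ -sqrt(217), giving V_4.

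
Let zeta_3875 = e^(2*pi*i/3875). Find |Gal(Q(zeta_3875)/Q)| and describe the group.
|Gal(Q(zeta_3875)/Q)| = phi(3875) = 3000; group ≅ (Z/3875Z)^* ≅ Z/30Z × Z/100Z

The n-th cyclotomic polynomial Φ_3875(x) is the minimal polynomial of zeta_3875 over Q and has degree phi(3875) = 3000. So Q(zeta_3875) is a degree-3000 Galois extension with Galois group (Z/3875Z)^*. By CRT, (Z/3875Z)^* ≅ (Z/125Z)^* × (Z/31Z)^*. Each prime-power unit group is (Z/125Z)^* ≅ Z/100Z; (Z/31Z)^* ≅ Z/30Z. Hence Gal(Q(zeta_3875)/Q) ≅ Z/30Z × Z/100Z.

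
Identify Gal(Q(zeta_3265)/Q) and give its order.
|Gal(Q(zeta_3265)/Q)| = phi(3265) = 2608; group ≅ (Z/3265Z)^* ≅ Z/4Z × Z/652Z

The n-th cyclotomic polynomial Φ_3265(x) is the minimal polynomial of zeta_3265 over Q and has degree phi(3265) = 2608. So Q(zeta_3265) is a degree-2608 Galois extension with Galois group (Z/3265Z)^*. By CRT, (Z/3265Z)^* ≅ (Z/5Z)^* × (Z/653Z)^*. Each prime-power unit group is (Z/5Z)^* ≅ Z/4Z; (Z/653Z)^* ≅ Z/652Z. Hence Gal(Q(zeta_3265)/Q) ≅ Z/4Z × Z/652Z.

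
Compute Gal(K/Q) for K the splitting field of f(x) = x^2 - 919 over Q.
Gal(K/Q) = Z/2Z (cyclic of order 2)

x^2 - 919 is irreducible over Q since 919 is not a rational square. The splitting field Q(sqrt(919)) has degree 2 over Q, and its unique nontrivial automorphism is sqrt(919) ↦ -sqrt(919). Hence Gal(Q(sqrt(919))/Q) = Z/2Z.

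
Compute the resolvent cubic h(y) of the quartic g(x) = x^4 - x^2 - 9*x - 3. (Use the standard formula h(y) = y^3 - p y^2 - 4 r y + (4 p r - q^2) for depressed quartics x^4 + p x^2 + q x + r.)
h(y) = y^3 + y^2 + 12*y - 69

Identify coefficients: p = -1, q = -9, r = -3.
Plug into h(y) = y^3 - p y^2 - 4 r y + (4 p r - q^2):
  h(y) = y^3 - (-1) y^2 - 4*(-3) y + (4*(-1)*(-3) - (-9)^2)
       = y^3 + (1) y^2 + (12) y + (-69).
Simplifying: h(y) = y^3 + y^2 + 12*y - 69.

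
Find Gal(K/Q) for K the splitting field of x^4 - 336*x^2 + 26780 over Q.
Gal(K/Q) = V_4 (Klein four-group, Z/2Z × Z/2Z)

f factors as (x^2 - 206)(x^2 - 130), so the splitting field is K = Q(sqrt(206), sqrt(130)). The elements 206, 130, 26780 are all non-squares in Q, so sqrt(206) and sqrt(130) generate independent quadratic extensions. Thus [K:Q] = 4 and Gal(K/Q) is generated by the two order-2 automorphisms sqrt(206) ↦ -sqrt(206) and sqrt(130) ↦ -sqrt(130), giving V_4.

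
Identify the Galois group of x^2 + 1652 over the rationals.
Gal(K/Q) = Z/2Z (cyclic of order 2)

x^2 + 1652 is irreducible over Q since -1652 is not a rational square. The splitting field Q(sqrt(-1652)) has degree 2 over Q, and its unique nontrivial automorphism is sqrt(-1652) ↦ -sqrt(-1652). Hence Gal(Q(sqrt(-1652))/Q) = Z/2Z.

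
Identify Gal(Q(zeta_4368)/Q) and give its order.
|Gal(Q(zeta_4368)/Q)| = phi(4368) = 1152; group ≅ (Z/4368Z)^* ≅ Z/2Z × Z/2Z × Z/4Z × Z/6Z × Z/12Z

The n-th cyclotomic polynomial Φ_4368(x) is the minimal polynomial of zeta_4368 over Q and has degree phi(4368) = 1152. So Q(zeta_4368) is a degree-1152 Galois extension with Galois group (Z/4368Z)^*. By CRT, (Z/4368Z)^* ≅ (Z/16Z)^* × (Z/3Z)^* × (Z/7Z)^* × (Z/13Z)^*. Each prime-power unit group is (Z/16Z)^* ≅ Z/2Z × Z/4Z; (Z/3Z)^* ≅ Z/2Z; (Z/7Z)^* ≅ Z/6Z; (Z/13Z)^* ≅ Z/12Z. Hence Gal(Q(zeta_4368)/Q) ≅ Z/2Z × Z/2Z × Z/4Z × Z/6Z × Z/12Z.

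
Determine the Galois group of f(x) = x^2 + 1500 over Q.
Gal(K/Q) = Z/2Z (cyclic of order 2)

x^2 + 1500 is irreducible over Q since -1500 is not a rational square. The splitting field Q(sqrt(-1500)) has degree 2 over Q, and its unique nontrivial automorphism is sqrt(-1500) ↦ -sqrt(-1500). Hence Gal(Q(sqrt(-1500))/Q) = Z/2Z.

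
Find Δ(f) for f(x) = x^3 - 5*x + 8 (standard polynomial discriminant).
Δ = -1228

For a depressed cubic x^3 + p x + q the discriminant is Δ = -4 p^3 - 27 q^2 = -4*(-5)^3 - 27*(8)^2 = 500 - 1728 = -1228.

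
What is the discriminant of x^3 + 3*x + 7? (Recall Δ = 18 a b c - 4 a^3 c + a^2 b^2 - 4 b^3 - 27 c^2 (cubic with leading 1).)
Δ = -1431

For x^3 + a x^2 + b x + c the discriminant is Δ = 18 a b c - 4 a^3 c + a^2 b^2 - 4 b^3 - 27 c^2.
Plug a = 0, b = 3, c = 7:
  18*(0)*(3)*(7) - 4*(0)^3*(7) + (0)^2*(3)^2 - 4*(3)^3 - 27*(7)^2
  = 0 + (0) + 0 + (-108) + (-1323)
  = -1431.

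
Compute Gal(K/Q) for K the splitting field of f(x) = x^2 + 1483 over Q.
Gal(K/Q) = Z/2Z (cyclic of order 2)

x^2 + 1483 is irreducible over Q since -1483 is not a rational square. The splitting field Q(sqrt(-1483)) has degree 2 over Q, and its unique nontrivial automorphism is sqrt(-1483) ↦ -sqrt(-1483). Hence Gal(Q(sqrt(-1483))/Q) = Z/2Z.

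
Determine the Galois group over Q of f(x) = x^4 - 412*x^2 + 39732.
Gal(K/Q) = V_4 (Klein four-group, Z/2Z × Z/2Z)

f factors as (x^2 - 258)(x^2 - 154), so the splitting field is K = Q(sqrt(258), sqrt(154)). The elements 258, 154, 39732 are all non-squares in Q, so sqrt(258) and sqrt(154) generate independent quadratic extensions. Thus [K:Q] = 4 and Gal(K/Q) is generated by the two order-2 automorphisms sqrt(258) ↦ -sqrt(258) and sqrt(154) ↦ -sqrt(154), giving V_4.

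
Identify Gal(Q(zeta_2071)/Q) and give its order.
|Gal(Q(zeta_2071)/Q)| = phi(2071) = 1944; group ≅ (Z/2071Z)^* ≅ Z/18Z × Z/108Z

The n-th cyclotomic polynomial Φ_2071(x) is the minimal polynomial of zeta_2071 over Q and has degree phi(2071) = 1944. So Q(zeta_2071) is a degree-1944 Galois extension with Galois group (Z/2071Z)^*. By CRT, (Z/2071Z)^* ≅ (Z/19Z)^* × (Z/109Z)^*. Each prime-power unit group is (Z/19Z)^* ≅ Z/18Z; (Z/109Z)^* ≅ Z/108Z. Hence Gal(Q(zeta_2071)/Q) ≅ Z/18Z × Z/108Z.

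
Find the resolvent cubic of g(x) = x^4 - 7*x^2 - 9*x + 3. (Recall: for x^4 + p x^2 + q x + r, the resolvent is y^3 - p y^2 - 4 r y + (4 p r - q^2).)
h(y) = y^3 + 7*y^2 - 12*y - 165

Identify coefficients: p = -7, q = -9, r = 3.
Plug into h(y) = y^3 - p y^2 - 4 r y + (4 p r - q^2):
  h(y) = y^3 - (-7) y^2 - 4*(3) y + (4*(-7)*(3) - (-9)^2)
       = y^3 + (7) y^2 + (-12) y + (-165).
Simplifying: h(y) = y^3 + 7*y^2 - 12*y - 165.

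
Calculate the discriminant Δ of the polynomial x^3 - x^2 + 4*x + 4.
Δ = -944

For x^3 + a x^2 + b x + c the discriminant is Δ = 18 a b c - 4 a^3 c + a^2 b^2 - 4 b^3 - 27 c^2.
Plug a = -1, b = 4, c = 4:
  18*(-1)*(4)*(4) - 4*(-1)^3*(4) + (-1)^2*(4)^2 - 4*(4)^3 - 27*(4)^2
  = -288 + (16) + 16 + (-256) + (-432)
  = -944.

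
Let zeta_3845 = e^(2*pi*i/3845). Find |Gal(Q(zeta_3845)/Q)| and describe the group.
|Gal(Q(zeta_3845)/Q)| = phi(3845) = 3072; group ≅ (Z/3845Z)^* ≅ Z/4Z × Z/768Z

The n-th cyclotomic polynomial Φ_3845(x) is the minimal polynomial of zeta_3845 over Q and has degree phi(3845) = 3072. So Q(zeta_3845) is a degree-3072 Galois extension with Galois group (Z/3845Z)^*. By CRT, (Z/3845Z)^* ≅ (Z/5Z)^* × (Z/769Z)^*. Each prime-power unit group is (Z/5Z)^* ≅ Z/4Z; (Z/769Z)^* ≅ Z/768Z. Hence Gal(Q(zeta_3845)/Q) ≅ Z/4Z × Z/768Z.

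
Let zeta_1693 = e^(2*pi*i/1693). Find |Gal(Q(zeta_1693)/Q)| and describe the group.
|Gal(Q(zeta_1693)/Q)| = phi(1693) = 1692; group ≅ (Z/1693Z)^* ≅ Z/1692Z

The n-th cyclotomic polynomial Φ_1693(x) is the minimal polynomial of zeta_1693 over Q and has degree phi(1693) = 1692. So Q(zeta_1693) is a degree-1692 Galois extension with Galois group (Z/1693Z)^*. (Z/1693Z)^* is cyclic since 1693 is an odd prime power (or 4). Hence Gal(Q(zeta_1693)/Q) ≅ Z/1692Z.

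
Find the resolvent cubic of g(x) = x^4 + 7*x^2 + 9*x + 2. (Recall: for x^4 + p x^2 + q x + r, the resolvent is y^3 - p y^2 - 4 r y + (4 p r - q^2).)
h(y) = y^3 - 7*y^2 - 8*y - 25

Identify coefficients: p = 7, q = 9, r = 2.
Plug into h(y) = y^3 - p y^2 - 4 r y + (4 p r - q^2):
  h(y) = y^3 - (7) y^2 - 4*(2) y + (4*(7)*(2) - (9)^2)
       = y^3 + (-7) y^2 + (-8) y + (-25).
Simplifying: h(y) = y^3 - 7*y^2 - 8*y - 25.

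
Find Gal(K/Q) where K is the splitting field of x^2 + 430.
Gal(K/Q) = Z/2Z (cyclic of order 2)

x^2 + 430 is irreducible over Q since -430 is not a rational square. The splitting field Q(sqrt(-430)) has degree 2 over Q, and its unique nontrivial automorphism is sqrt(-430) ↦ -sqrt(-430). Hence Gal(Q(sqrt(-430))/Q) = Z/2Z.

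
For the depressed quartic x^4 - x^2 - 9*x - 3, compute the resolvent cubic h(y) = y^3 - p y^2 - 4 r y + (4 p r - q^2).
h(y) = y^3 + y^2 + 12*y - 69

Identify coefficients: p = -1, q = -9, r = -3.
Plug into h(y) = y^3 - p y^2 - 4 r y + (4 p r - q^2):
  h(y) = y^3 - (-1) y^2 - 4*(-3) y + (4*(-1)*(-3) - (-9)^2)
       = y^3 + (1) y^2 + (12) y + (-69).
Simplifying: h(y) = y^3 + y^2 + 12*y - 69.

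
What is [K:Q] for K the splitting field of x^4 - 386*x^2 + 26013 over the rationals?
[K:Q] = 4

f factors as (x^2 - 299)(x^2 - 87); the splitting field is K = Q(sqrt(299), sqrt(87)). Since 299, 87, and 26013 are all non-squares in Q, the three subfields Q(sqrt(299)), Q(sqrt(87)), Q(sqrt(26013)) are distinct degree-2 extensions, so [K:Q] = 4 (Klein four Galois group).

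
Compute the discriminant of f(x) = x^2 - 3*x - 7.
Δ = 37

For a quadratic a x^2 + b x + c the discriminant is Δ = b^2 - 4ac = (-3)^2 - 4*(1)*(-7) = 9 - (-28) = 37.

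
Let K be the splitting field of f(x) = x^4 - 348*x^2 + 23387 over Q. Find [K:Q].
[K:Q] = 4

f factors as (x^2 - 91)(x^2 - 257); the splitting field is K = Q(sqrt(91), sqrt(257)). Since 91, 257, and 23387 are all non-squares in Q, the three subfields Q(sqrt(91)), Q(sqrt(257)), Q(sqrt(23387)) are distinct degree-2 extensions, so [K:Q] = 4 (Klein four Galois group).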